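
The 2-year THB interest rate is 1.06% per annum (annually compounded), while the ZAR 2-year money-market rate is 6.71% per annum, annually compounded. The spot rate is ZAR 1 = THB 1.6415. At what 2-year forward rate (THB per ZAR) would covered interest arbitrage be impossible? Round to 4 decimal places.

T = 2 years.
THB accumulates by (1 + 0.0106)^2 = 1.0213124.
ZAR growth factor: (1 + 0.0671)^2 = 1.1387024.
Forward (THB per ZAR) = 1.6415 × 1.0213124 / 1.1387024 = 1.472276.

1.4723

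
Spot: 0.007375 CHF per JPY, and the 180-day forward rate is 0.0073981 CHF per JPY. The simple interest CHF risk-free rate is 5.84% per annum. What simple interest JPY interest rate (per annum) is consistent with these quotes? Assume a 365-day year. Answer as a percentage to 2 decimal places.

5.19%

T = 180/365 years.
F/S = 0.0073981/0.007375 = 1.0031322 = (growth of CHF) / (growth of JPY).
CHF growth factor: 1 + 0.0584×180/365 = 1.028800.
Hence g_JPY = 1.0255877.
r = (1.0255877 − 1)/(180/365) = 0.051886 → 5.19%.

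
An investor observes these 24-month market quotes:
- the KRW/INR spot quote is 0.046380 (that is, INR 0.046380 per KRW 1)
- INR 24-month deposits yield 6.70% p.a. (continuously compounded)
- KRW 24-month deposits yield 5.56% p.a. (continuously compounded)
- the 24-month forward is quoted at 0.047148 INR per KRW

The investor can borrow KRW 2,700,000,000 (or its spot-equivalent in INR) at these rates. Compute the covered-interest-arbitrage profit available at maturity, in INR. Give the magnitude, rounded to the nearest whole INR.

T = 2 years.
Keep in KRW, deliver into the forward: 2,700,000,000·1.11761840819·0.047148 = INR 142,272,376.32.
Swap to INR now, deposit: 2,700,000,000·0.046380·1.14339281964 = INR 143,182,509.23.
The quoted forward undervalues KRW, so borrow KRW, convert to INR at spot, deposit the INR at 6.70%, and buy KRW forward at 0.047148 to cover the loan.
Profit = 143,182,509.23 − 142,272,376.32 = INR 910,133.

INR 910,133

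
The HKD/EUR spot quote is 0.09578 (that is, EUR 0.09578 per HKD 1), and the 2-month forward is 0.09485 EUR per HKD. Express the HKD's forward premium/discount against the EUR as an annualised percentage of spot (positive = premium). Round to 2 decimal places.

T = 2/12 years.
HKD trades forward at -0.97098% vs spot over the period.
×(1/T) gives -5.83% p.a.

-5.83%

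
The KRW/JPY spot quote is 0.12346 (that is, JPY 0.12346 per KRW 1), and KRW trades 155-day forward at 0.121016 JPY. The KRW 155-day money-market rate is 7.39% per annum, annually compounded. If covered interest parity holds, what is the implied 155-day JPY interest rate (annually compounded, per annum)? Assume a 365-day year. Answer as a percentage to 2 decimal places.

T = 155/365 years.
F/S = 0.121016/0.12346 = 0.9802041 = (growth of JPY) / (growth of KRW).
KRW growth factor: (1 + 0.0739)^(155/365) = 1.0307398.
That pins the JPY growth at 1.0103354.
r = 1.0103354^(365/155) − 1 = 0.024509 → 2.45%.

2.45%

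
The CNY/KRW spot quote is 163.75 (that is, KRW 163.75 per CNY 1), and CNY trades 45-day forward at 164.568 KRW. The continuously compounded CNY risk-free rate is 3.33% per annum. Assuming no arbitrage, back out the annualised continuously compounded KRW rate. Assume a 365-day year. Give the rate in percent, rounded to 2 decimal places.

7.37%

T = 45/365 years.
By CIP, F/S equals the KRW-to-CNY growth ratio: 164.568/163.75 = 1.0049954.
CNY growth factor: e^(0.0333×45/365) = 1.0041139.
That pins the KRW growth at 1.0091299.
r = ln(1.0091299)/(45/365) = 0.073718 → 7.37%.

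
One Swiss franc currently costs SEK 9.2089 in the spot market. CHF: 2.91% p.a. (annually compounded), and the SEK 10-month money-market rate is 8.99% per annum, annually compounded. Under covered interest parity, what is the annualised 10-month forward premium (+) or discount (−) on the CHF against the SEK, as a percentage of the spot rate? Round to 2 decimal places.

+5.88%

T = 10/12 years.
No-arbitrage forward: 9.2089 × 1.0743741 / 1.0241918 = 9.6601082 SEK/CHF.
(F − S)/S ÷ T = (9.6601082 − 9.2089)/9.2089/(10/12) = 0.058796 → 5.88%.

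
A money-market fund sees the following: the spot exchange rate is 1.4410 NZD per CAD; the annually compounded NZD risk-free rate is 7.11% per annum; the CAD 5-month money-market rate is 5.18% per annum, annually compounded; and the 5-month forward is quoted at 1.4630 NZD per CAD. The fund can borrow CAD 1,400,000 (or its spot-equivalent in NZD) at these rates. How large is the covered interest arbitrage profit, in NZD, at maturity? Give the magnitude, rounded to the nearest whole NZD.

NZD 15,786

T = 5/12 years.
Route A — deposit CAD, sell forward: 1,400,000 × 1.021265872 × 1.4630 = NZD 2,091,756.76.
Route B — convert at spot, deposit NZD: 1,400,000 × 1.4410 × 1.029032698 = NZD 2,075,970.56.
The quoted forward overvalues CAD, so borrow NZD, buy CAD at spot, deposit the CAD at 5.18%, and sell the proceeds forward at 1.4630.
Profit = 2,091,756.76 − 2,075,970.56 = NZD 15,786.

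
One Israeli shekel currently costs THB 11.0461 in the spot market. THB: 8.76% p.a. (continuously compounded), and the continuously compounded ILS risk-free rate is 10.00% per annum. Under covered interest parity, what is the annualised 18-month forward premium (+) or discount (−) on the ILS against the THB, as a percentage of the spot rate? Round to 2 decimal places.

-1.23%

T = 18/12 years.
CIP forward (THB per ILS) = 11.0461 × 1.1404239/1.1618342 = 10.8425423.
(F − S)/S ÷ T = (10.8425423 − 11.0461)/11.0461/(18/12) = -0.012285 → -1.23%.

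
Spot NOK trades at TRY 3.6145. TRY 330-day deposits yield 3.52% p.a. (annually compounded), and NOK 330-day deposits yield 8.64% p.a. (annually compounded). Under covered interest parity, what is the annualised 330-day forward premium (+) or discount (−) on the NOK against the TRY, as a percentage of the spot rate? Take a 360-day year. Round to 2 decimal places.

T = 330/360 years.
No-arbitrage forward: 3.6145 × 1.0322199 / 1.0789234 = 3.4580387 TRY/NOK.
Annualised premium = (F − S)/S × (1/T) = (3.4580387 − 3.6145)/3.6145 ÷ (330/360) = -4.72%.

-4.72%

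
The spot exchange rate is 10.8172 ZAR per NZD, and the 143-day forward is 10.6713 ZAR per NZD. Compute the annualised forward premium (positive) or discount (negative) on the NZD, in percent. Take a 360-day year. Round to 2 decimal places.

T = 143/360 years.
Period premium: (10.6713 − 10.8172)/10.8172 = -0.0134878.
Per annum: -0.0134878 / (143/360) = -0.033955 = -3.40%.

-3.40%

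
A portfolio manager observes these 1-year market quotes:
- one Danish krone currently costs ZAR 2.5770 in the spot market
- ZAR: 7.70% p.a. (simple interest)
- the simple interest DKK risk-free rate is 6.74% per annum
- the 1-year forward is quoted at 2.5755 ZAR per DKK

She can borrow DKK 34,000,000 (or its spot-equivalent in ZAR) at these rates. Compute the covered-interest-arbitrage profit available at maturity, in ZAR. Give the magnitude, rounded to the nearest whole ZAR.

T = 1 year.
Keep in DKK, deliver into the forward: 34,000,000·1.067400·2.5755 = ZAR 93,469,015.80.
Swap to ZAR now, deposit: 34,000,000·2.5770·1.077000 = ZAR 94,364,586.00.
The quoted forward undervalues DKK, so borrow DKK, convert to ZAR at spot, deposit the ZAR at 7.70%, and buy DKK forward at 2.5755 to cover the loan.
Arbitrage profit = |93,469,015.80 − 94,364,586.00| = ZAR 895,570.

ZAR 895,570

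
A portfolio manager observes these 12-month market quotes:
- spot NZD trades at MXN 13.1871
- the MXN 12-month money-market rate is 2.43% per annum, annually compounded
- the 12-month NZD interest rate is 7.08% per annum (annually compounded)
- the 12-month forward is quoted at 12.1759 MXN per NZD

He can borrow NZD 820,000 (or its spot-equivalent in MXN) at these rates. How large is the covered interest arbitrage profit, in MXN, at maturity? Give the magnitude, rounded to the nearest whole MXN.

T = 1 year.
Keep in NZD, deliver into the forward: 820,000·1.070800·12.1759 = MXN 10,691,122.05.
Swap to MXN now, deposit: 820,000·13.1871·1.024300 = MXN 11,076,188.15.
The quoted forward undervalues NZD, so borrow NZD, convert to MXN at spot, deposit the MXN at 2.43%, and buy NZD forward at 12.1759 to cover the loan.
Arbitrage profit = |10,691,122.05 − 11,076,188.15| = MXN 385,066.

MXN 385,066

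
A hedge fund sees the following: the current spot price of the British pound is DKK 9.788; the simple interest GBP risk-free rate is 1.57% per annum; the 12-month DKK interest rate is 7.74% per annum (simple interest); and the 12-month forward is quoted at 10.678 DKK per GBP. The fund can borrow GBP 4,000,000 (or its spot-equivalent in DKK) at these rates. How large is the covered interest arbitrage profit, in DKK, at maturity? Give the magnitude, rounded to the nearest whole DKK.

DKK 1,200,214

T = 1 year.
Keep in GBP, deliver into the forward: 4,000,000·1.015700·10.678 = DKK 43,382,578.40.
Swap to DKK now, deposit: 4,000,000·9.788·1.077400 = DKK 42,182,364.80.
The quoted forward overvalues GBP, so borrow DKK, buy GBP at spot, deposit the GBP at 1.57%, and sell the proceeds forward at 10.678.
The gap between the two covered legs is DKK 1,200,214.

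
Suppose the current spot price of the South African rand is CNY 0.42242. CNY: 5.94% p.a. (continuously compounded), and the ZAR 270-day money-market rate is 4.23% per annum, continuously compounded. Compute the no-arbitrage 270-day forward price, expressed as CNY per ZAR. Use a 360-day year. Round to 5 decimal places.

0.42787

T = 270/360 years.
CNY accumulates by e^(0.0594×270/360) = 1.0455573.
ZAR growth factor: e^(0.0423×270/360) = 1.0322336.
So F = 0.42242 × 1.0455573 / 1.0322336 = 0.4278724 (CNY/ZAR).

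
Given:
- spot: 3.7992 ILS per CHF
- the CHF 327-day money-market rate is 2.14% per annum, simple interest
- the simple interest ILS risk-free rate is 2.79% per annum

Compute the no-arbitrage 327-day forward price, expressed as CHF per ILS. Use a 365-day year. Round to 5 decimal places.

T = 327/365 years.
ILS growth factor: 1 + 0.0279×327/365 = 1.0249953.
Growth of 1 CHF over T: 1 + 0.0214×327/365 = 1.0191721.
Forward (ILS per CHF) = 3.7992 × 1.0249953 / 1.0191721 = 3.820907.
Invert for CHF per ILS: 1 / 3.820907 = 0.26172.

0.26172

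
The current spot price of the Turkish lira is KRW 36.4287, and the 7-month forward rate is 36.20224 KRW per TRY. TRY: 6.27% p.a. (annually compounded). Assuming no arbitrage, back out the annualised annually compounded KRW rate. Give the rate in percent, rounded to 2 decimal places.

5.14%

T = 7/12 years.
F/S = 36.20224/36.4287 = 0.9937835 = (growth of KRW) / (growth of TRY).
TRY growth factor: (1 + 0.0627)^(7/12) = 1.0361109.
Hence g_KRW = 1.0296699.
Annualise: 1.0296699^(12/7) − 1 = 0.051400 = 5.14%.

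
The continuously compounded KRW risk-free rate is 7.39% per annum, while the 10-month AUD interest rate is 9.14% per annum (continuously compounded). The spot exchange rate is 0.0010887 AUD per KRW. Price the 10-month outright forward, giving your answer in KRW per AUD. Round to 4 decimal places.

T = 10/12 years.
AUD accumulates by e^(0.0914×10/12) = 1.079142416.
KRW accumulates by e^(0.0739×10/12) = 1.063519119.
So F = 0.0010887 × 1.079142416 / 1.063519119 = 0.00110469321 (AUD/KRW).
Invert for KRW per AUD: 1 / 0.00110469321 = 905.2287.

905.2287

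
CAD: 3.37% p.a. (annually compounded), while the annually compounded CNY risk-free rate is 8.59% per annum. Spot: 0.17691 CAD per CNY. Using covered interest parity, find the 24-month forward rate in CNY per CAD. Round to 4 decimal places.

T = 2 years.
CAD growth factor: (1 + 0.0337)^2 = 1.0685357.
Growth of 1 CNY over T: (1 + 0.0859)^2 = 1.1791788.
CIP: F = S · (grow CAD)/(grow CNY) = 0.17691 × 1.0685357/1.1791788 = 0.1603104 CAD per CNY.
Quoted the other way: 1/0.1603104 = 6.2379 CNY per CAD.

6.2379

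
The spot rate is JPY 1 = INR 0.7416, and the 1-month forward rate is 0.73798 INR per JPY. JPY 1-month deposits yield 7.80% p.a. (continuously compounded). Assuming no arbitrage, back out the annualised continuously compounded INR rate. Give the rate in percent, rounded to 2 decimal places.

1.93%

T = 1/12 years.
F/S = 0.73798/0.7416 = 0.9951187 = (growth of INR) / (growth of JPY).
JPY growth factor: e^(0.0780×1/12) = 1.0065212.
That pins the INR growth at 1.0016081.
r = ln(1.0016081)/(1/12) = 0.019282 → 1.93%.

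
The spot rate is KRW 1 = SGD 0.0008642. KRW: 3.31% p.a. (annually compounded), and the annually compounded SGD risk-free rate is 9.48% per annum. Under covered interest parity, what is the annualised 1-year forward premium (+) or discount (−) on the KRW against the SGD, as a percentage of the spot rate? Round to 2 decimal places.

T = 1 year.
CIP forward (SGD per KRW) = 0.0008642 × 1.094800/1.033100 = 0.0009158128.
Annualised premium = (F − S)/S × (1/T) = (0.0009158128 − 0.0008642)/0.0008642 ÷ 1 = 5.97%.

+5.97%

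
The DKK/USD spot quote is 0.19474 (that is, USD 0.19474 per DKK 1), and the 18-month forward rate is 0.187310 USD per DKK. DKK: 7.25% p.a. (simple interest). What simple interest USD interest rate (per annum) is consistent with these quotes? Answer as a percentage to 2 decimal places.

T = 18/12 years.
F/S = 0.18731/0.19474 = 0.9618466 = (growth of USD) / (growth of DKK).
The DKK side grows by 1 + 0.0725×18/12 = 1.108750.
Hence g_USD = 1.0664474.
(1.0664474 − 1)/T = 0.044298, i.e. 4.43%.

4.43%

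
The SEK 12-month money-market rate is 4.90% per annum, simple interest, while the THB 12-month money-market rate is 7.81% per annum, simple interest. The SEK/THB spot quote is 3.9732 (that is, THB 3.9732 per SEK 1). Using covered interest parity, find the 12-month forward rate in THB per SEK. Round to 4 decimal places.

T = 1 year.
Growth of 1 THB over T: 1 + 0.0781×1 = 1.078100.
SEK accumulates by 1 + 0.0490×1 = 1.049000.
So F = 3.9732 × 1.078100 / 1.049000 = 4.083419 (THB/SEK).

4.0834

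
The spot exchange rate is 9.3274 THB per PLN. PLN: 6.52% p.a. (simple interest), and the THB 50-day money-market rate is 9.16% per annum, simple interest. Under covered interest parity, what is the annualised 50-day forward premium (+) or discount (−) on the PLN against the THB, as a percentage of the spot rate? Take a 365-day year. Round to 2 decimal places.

T = 50/365 years.
CIP forward (THB per PLN) = 9.3274 × 1.0125479/1.0089315 = 9.3608330.
(F − S)/S ÷ T = (9.3608330 − 9.3274)/9.3274/(50/365) = 0.026166 → 2.62%.

+2.62%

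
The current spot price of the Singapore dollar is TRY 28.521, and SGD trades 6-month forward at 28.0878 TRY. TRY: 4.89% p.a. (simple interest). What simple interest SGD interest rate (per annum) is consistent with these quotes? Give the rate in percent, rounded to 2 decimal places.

8.05%

T = 6/12 years.
F/S = 28.0878/28.521 = 0.9848112 = (growth of TRY) / (growth of SGD).
The TRY side grows by 1 + 0.0489×6/12 = 1.024450.
Hence g_SGD = 1.0402502.
(1.0402502 − 1)/T = 0.080500, i.e. 8.05%.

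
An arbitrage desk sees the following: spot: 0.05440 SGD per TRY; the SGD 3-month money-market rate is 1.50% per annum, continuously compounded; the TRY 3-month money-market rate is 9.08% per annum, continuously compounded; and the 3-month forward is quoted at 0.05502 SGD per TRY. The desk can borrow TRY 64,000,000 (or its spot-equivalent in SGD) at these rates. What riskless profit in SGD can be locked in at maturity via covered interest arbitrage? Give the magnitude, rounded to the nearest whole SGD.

SGD 107,447

T = 3/12 years.
Keep in TRY, deliver into the forward: 64,000,000·1.022959606·0.05502 = SGD 3,602,127.20.
Swap to SGD now, deposit: 64,000,000·0.05440·1.00375704 = SGD 3,494,680.51.
The quoted forward overvalues TRY, so borrow SGD, buy TRY at spot, deposit the TRY at 9.08%, and sell the proceeds forward at 0.05502.
Arbitrage profit = |3,602,127.20 − 3,494,680.51| = SGD 107,447.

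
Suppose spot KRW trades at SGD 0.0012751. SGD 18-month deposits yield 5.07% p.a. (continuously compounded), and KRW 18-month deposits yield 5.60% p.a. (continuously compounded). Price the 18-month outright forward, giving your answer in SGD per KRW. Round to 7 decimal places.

T = 18/12 years.
Growth of 1 SGD over T: e^(0.0507×18/12) = 1.0790165.
KRW accumulates by e^(0.0560×18/12) = 1.0876289.
Forward (SGD per KRW) = 0.0012751 × 1.0790165 / 1.0876289 = 0.001265003.

0.0012650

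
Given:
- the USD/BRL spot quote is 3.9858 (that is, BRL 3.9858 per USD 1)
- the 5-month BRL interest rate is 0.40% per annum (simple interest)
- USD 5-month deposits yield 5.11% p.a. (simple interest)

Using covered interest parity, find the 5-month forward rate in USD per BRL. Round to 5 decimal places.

0.25581

T = 5/12 years.
BRL accumulates by 1 + 0.0040×5/12 = 1.0016667.
USD growth factor: 1 + 0.0511×5/12 = 1.0212917.
So F = 3.9858 × 1.0016667 / 1.0212917 = 3.909209 (BRL/USD).
Invert for USD per BRL: 1 / 3.909209 = 0.25581.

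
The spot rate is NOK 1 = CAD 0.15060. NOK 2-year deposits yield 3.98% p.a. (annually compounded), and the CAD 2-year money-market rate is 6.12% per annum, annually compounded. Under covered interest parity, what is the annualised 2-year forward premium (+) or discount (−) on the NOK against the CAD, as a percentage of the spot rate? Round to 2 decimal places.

+2.08%

T = 2 years.
F = S · g_CAD/g_NOK = 0.1506 × 1.1261454/1.081184 = 0.15686275.
(F − S)/S ÷ T = (0.15686275 − 0.1506)/0.1506/2 = 0.020793 → 2.08%.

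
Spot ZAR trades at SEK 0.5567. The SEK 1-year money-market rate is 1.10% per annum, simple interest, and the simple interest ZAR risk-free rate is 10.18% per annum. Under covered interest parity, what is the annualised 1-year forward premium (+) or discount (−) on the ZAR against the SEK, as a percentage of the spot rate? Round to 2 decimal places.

-8.24%

T = 1 year.
F = S · g_SEK/g_ZAR = 0.5567 × 1.011000/1.101800 = 0.5108220.
Annualised premium = (F − S)/S × (1/T) = (0.5108220 − 0.5567)/0.5567 ÷ 1 = -8.24%.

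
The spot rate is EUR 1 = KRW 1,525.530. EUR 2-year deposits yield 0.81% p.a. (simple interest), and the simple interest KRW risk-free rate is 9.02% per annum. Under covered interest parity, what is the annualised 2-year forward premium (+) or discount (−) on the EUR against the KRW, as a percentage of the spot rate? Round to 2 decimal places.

T = 2 years.
No-arbitrage forward: 1525.53 × 1.180400 / 1.016200 = 1772.028746 KRW/EUR.
(F − S)/S ÷ T = (1772.028746 − 1525.53)/1525.53/2 = 0.080791 → 8.08%.

+8.08%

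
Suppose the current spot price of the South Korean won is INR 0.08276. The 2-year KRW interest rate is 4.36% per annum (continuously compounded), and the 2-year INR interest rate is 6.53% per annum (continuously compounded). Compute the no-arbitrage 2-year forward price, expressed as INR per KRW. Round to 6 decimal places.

T = 2 years.
Growth of 1 INR over T: e^(0.0653×2) = 1.1395119.
Growth of 1 KRW over T: e^(0.0436×2) = 1.0911149.
So F = 0.08276 × 1.1395119 / 1.0911149 = 0.08643087 (INR/KRW).

0.086431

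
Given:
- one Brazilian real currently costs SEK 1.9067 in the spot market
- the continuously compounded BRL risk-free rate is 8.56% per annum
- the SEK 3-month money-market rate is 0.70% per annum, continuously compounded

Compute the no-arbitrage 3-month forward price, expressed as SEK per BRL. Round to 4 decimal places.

1.8696

T = 3/12 years.
Growth of 1 SEK over T: e^(0.0070×3/12) = 1.0017515.
Growth of 1 BRL over T: e^(0.0856×3/12) = 1.0216306.
Forward (SEK per BRL) = 1.9067 × 1.0017515 / 1.0216306 = 1.869599.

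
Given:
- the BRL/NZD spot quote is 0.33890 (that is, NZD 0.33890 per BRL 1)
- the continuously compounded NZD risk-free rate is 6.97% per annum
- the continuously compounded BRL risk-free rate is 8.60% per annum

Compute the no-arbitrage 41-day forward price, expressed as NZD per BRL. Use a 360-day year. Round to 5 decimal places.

0.33827

T = 41/360 years.
NZD accumulates by e^(0.0697×41/360) = 1.0079696.
BRL accumulates by e^(0.0860×41/360) = 1.0098426.
Forward (NZD per BRL) = 0.3389 × 1.0079696 / 1.0098426 = 0.3382714.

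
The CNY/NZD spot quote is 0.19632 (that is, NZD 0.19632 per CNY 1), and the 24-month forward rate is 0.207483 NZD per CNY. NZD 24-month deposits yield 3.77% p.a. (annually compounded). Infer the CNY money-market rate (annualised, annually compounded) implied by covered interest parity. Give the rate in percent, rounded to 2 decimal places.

0.94%

T = 2 years.
By CIP, F/S equals the NZD-to-CNY growth ratio: 0.207483/0.19632 = 1.0568612.
NZD growth factor: (1 + 0.0377)^2 = 1.0768213.
So the CNY growth factor = 1.0188862.
r = 1.0188862^(1/2) − 1 = 0.009399 → 0.94%.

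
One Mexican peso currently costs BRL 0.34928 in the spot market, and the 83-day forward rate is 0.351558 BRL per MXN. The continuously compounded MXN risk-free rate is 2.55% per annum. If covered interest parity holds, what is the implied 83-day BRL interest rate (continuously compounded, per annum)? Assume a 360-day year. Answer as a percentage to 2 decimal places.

5.37%

T = 83/360 years.
CIP gives F = S · g_BRL/g_MXN, so g_BRL/g_MXN = 0.351558/0.34928 = 1.0065220.
The MXN side grows by e^(0.0255×83/360) = 1.0058965.
So the BRL growth factor = 1.012457.
r = ln(1.012457)/(83/360) = 0.053697 → 5.37%.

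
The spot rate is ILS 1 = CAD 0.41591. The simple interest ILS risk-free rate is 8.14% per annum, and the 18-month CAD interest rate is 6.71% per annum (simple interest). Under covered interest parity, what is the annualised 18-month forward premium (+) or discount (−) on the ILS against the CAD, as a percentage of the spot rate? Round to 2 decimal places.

T = 18/12 years.
No-arbitrage forward: 0.41591 × 1.100650 / 1.122100 = 0.40795949 CAD/ILS.
(F − S)/S ÷ T = (0.40795949 − 0.41591)/0.41591/(18/12) = -0.012744 → -1.27%.

-1.27%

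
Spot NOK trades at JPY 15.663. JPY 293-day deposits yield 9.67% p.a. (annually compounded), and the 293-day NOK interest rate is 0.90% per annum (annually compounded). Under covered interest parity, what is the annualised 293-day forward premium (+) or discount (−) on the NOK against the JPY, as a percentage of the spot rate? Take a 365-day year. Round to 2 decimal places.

T = 293/365 years.
No-arbitrage forward: 15.663 × 1.0769117 / 1.0072183 = 16.746785 JPY/NOK.
(F − S)/S ÷ T = (16.746785 − 15.663)/15.663/(293/365) = 0.086197 → 8.62%.

+8.62%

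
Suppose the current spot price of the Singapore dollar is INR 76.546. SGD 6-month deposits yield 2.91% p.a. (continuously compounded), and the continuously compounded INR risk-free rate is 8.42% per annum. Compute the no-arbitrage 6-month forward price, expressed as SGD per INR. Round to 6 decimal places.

0.012709

T = 6/12 years.
INR accumulates by e^(0.0842×6/12) = 1.0429988.
Growth of 1 SGD over T: e^(0.0291×6/12) = 1.0146564.
Forward (INR per SGD) = 76.546 × 1.0429988 / 1.0146564 = 78.68416.
Invert for SGD per INR: 1 / 78.68416 = 0.012709.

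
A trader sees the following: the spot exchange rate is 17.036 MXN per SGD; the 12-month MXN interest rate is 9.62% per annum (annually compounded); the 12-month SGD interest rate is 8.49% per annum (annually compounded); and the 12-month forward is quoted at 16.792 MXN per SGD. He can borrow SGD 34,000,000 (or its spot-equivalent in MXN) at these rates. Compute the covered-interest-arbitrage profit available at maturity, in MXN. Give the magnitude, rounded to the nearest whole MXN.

T = 1 year.
Invest the SGD and cover forward: 34,000,000 × 1.084900 × 16.792 = MXN 619,399,787.20.
Convert at spot and invest in MXN: 34,000,000 × 17.036 × 1.096200 = MXN 634,945,348.80.
The quoted forward undervalues SGD, so borrow SGD, convert to MXN at spot, deposit the MXN at 9.62%, and buy SGD forward at 16.792 to cover the loan.
Arbitrage profit = |619,399,787.20 − 634,945,348.80| = MXN 15,545,562.

MXN 15,545,562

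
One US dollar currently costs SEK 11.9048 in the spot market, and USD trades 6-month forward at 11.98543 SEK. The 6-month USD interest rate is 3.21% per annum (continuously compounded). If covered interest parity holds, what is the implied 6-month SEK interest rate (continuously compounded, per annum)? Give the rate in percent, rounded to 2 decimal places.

4.56%

T = 6/12 years.
CIP gives F = S · g_SEK/g_USD, so g_SEK/g_USD = 11.98543/11.9048 = 1.0067729.
USD growth factor: e^(0.0321×6/12) = 1.0161795.
So the SEK growth factor = 1.023062.
Take logs: ln 1.023062 / (6/12) = 0.045600, so 4.56%.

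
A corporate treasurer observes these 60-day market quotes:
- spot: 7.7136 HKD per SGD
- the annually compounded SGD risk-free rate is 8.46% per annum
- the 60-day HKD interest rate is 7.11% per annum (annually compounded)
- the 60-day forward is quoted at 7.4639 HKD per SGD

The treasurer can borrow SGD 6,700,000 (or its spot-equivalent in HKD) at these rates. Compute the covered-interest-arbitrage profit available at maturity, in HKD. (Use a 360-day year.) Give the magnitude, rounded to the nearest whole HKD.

T = 60/360 years.
Invest the SGD and cover forward: 6,700,000 × 1.0136272249 × 7.4639 = HKD 50,689,602.03.
Convert at spot and invest in HKD: 6,700,000 × 7.7136 × 1.0115134686 = HKD 52,276,148.95.
The quoted forward undervalues SGD, so borrow SGD, convert to HKD at spot, deposit the HKD at 7.11%, and buy SGD forward at 7.4639 to cover the loan.
Arbitrage profit = |50,689,602.03 − 52,276,148.95| = HKD 1,586,547.

HKD 1,586,547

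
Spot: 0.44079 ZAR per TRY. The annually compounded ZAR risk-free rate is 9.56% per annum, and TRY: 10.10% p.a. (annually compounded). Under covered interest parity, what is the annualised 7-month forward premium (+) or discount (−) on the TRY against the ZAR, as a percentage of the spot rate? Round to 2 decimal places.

-0.49%

T = 7/12 years.
No-arbitrage forward: 0.44079 × 1.0547034 / 1.0577327 = 0.43952760 ZAR/TRY.
Annualised premium = (F − S)/S × (1/T) = (0.43952760 − 0.44079)/0.44079 ÷ (7/12) = -0.49%.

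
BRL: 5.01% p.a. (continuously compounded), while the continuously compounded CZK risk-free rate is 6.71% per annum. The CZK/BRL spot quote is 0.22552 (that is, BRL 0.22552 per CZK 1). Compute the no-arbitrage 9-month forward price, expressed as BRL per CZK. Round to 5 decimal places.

0.22266

T = 9/12 years.
BRL accumulates by e^(0.0501×9/12) = 1.0382899.
Growth of 1 CZK over T: e^(0.0671×9/12) = 1.0516128.
So F = 0.22552 × 1.0382899 / 1.0516128 = 0.2226629 (BRL/CZK).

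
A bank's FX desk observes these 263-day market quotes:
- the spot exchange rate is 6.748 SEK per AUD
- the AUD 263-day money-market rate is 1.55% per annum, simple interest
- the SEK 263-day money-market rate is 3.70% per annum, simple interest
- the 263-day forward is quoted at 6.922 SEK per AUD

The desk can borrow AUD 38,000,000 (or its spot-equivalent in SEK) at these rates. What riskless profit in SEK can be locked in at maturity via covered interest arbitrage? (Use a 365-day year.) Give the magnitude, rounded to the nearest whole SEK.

T = 263/365 years.
Route A — deposit AUD, sell forward: 38,000,000 × 1.01116849315 × 6.922 = SEK 265,973,715.76.
Route B — convert at spot, deposit SEK: 38,000,000 × 6.748 × 1.02666027397 = SEK 263,260,334.09.
The quoted forward overvalues AUD, so borrow SEK, buy AUD at spot, deposit the AUD at 1.55%, and sell the proceeds forward at 6.922.
The gap between the two covered legs is SEK 2,713,382.

SEK 2,713,382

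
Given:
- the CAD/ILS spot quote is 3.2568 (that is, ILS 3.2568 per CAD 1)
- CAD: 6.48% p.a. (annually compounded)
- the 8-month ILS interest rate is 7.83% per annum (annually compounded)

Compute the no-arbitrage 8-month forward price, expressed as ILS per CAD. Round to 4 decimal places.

T = 8/12 years.
ILS accumulates by (1 + 0.0783)^(8/12) = 1.0515415.
CAD growth factor: (1 + 0.0648)^(8/12) = 1.0427464.
So F = 3.2568 × 1.0515415 / 1.0427464 = 3.284270 (ILS/CAD).

3.2843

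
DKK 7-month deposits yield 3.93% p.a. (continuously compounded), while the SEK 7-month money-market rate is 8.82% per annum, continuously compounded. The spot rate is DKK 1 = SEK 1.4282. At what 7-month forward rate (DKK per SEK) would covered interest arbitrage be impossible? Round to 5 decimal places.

0.68049

T = 7/12 years.
SEK growth factor: e^(0.0882×7/12) = 1.0527965.
Growth of 1 DKK over T: e^(0.0393×7/12) = 1.0231898.
Forward (SEK per DKK) = 1.4282 × 1.0527965 / 1.0231898 = 1.469526.
Invert for DKK per SEK: 1 / 1.469526 = 0.68049.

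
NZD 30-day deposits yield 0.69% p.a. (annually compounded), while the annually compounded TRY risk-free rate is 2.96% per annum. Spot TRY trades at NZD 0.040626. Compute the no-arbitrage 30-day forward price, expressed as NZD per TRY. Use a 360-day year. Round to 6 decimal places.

T = 30/360 years.
NZD growth factor: (1 + 0.0069)^(30/360) = 1.0005732.
Growth of 1 TRY over T: (1 + 0.0296)^(30/360) = 1.0024338.
CIP: F = S · (grow NZD)/(grow TRY) = 0.040626 × 1.0005732/1.0024338 = 0.04055059 NZD per TRY.

0.040551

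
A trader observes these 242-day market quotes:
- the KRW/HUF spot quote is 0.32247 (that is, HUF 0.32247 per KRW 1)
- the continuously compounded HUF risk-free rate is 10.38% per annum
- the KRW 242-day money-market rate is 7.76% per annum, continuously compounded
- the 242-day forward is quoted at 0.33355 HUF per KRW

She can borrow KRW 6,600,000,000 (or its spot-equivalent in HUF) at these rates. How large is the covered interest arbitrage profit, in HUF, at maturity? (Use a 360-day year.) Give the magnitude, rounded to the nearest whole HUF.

HUF 37,202,749

T = 242/360 years.
Route A — deposit KRW, sell forward: 6,600,000,000 × 1.053548978546 × 0.33355 = HUF 2,319,314,327.84.
Route B — convert at spot, deposit HUF: 6,600,000,000 × 0.32247 × 1.072268681172 = HUF 2,282,111,578.68.
The quoted forward overvalues KRW, so borrow HUF, buy KRW at spot, deposit the KRW at 7.76%, and sell the proceeds forward at 0.33355.
The gap between the two covered legs is HUF 37,202,749.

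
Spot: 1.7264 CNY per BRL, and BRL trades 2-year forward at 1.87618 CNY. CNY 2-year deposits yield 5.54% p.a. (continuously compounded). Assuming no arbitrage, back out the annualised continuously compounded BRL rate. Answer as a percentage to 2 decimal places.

T = 2 years.
By CIP, F/S equals the CNY-to-BRL growth ratio: 1.87618/1.7264 = 1.0867586.
The CNY side grows by e^(0.0554×2) = 1.1171715.
So the BRL growth factor = 1.027985.
r = ln(1.027985)/2 = 0.013800 → 1.38%.

1.38%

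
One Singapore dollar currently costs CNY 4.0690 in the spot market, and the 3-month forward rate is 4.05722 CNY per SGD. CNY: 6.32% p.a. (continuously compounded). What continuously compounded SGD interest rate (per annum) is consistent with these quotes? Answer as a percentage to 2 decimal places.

T = 3/12 years.
CIP gives F = S · g_CNY/g_SGD, so g_CNY/g_SGD = 4.05722/4.069 = 0.9971049.
The CNY side grows by e^(0.0632×3/12) = 1.0159255.
That pins the SGD growth at 1.0188752.
Take logs: ln 1.0188752 / (3/12) = 0.074797, so 7.48%.

7.48%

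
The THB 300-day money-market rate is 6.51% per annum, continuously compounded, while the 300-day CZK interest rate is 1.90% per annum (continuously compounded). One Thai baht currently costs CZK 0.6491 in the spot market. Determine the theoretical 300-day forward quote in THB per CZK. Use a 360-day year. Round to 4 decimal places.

1.6009

T = 300/360 years.
CZK accumulates by e^(0.0190×300/360) = 1.0159593.
THB growth factor: e^(0.0651×300/360) = 1.0557485.
CIP: F = S · (grow CZK)/(grow THB) = 0.6491 × 1.0159593/1.0557485 = 0.6246366 CZK per THB.
Quoted the other way: 1/0.6246366 = 1.6009 THB per CZK.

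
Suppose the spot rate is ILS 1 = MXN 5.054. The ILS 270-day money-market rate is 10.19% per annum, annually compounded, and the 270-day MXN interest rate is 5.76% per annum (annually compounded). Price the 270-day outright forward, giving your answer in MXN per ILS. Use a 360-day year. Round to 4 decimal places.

4.9008

T = 270/360 years.
MXN accumulates by (1 + 0.0576)^(270/360) = 1.0428962.
Growth of 1 ILS over T: (1 + 0.1019)^(270/360) = 1.0754906.
So F = 5.054 × 1.0428962 / 1.0754906 = 4.900831 (MXN/ILS).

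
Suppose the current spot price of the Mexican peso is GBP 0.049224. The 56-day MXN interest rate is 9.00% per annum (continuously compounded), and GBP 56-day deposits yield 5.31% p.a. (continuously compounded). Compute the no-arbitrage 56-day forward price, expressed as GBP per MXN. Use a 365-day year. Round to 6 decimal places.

T = 56/365 years.
Growth of 1 GBP over T: e^(0.0531×56/365) = 1.0081801.
Growth of 1 MXN over T: e^(0.0900×56/365) = 1.013904.
Forward (GBP per MXN) = 0.049224 × 1.0081801 / 1.013904 = 0.04894611.

0.048946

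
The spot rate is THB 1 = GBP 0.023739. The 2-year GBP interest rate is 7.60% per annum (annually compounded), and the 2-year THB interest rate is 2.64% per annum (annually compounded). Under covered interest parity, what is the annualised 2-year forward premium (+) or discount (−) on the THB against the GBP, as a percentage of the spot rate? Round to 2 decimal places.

+4.95%

T = 2 years.
CIP forward (GBP per THB) = 0.023739 × 1.157776/1.053497 = 0.026088773.
Annualised premium = (F − S)/S × (1/T) = (0.026088773 − 0.023739)/0.023739 ÷ 2 = 4.95%.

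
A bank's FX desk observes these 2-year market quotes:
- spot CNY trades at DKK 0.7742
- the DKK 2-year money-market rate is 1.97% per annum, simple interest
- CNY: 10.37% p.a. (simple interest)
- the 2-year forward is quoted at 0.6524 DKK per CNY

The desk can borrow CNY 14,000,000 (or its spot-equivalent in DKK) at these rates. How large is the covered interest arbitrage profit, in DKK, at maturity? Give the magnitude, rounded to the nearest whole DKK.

DKK 237,940

T = 2 years.
Route A — deposit CNY, sell forward: 14,000,000 × 1.207400 × 0.6524 = DKK 11,027,908.64.
Route B — convert at spot, deposit DKK: 14,000,000 × 0.7742 × 1.039400 = DKK 11,265,848.72.
The quoted forward undervalues CNY, so borrow CNY, convert to DKK at spot, deposit the DKK at 1.97%, and buy CNY forward at 0.6524 to cover the loan.
Profit = 11,265,848.72 − 11,027,908.64 = DKK 237,940.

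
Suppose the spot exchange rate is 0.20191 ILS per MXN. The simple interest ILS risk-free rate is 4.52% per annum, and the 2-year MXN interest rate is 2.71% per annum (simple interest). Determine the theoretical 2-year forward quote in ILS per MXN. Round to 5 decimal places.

T = 2 years.
ILS growth factor: 1 + 0.0452×2 = 1.090400.
MXN accumulates by 1 + 0.0271×2 = 1.054200.
So F = 0.20191 × 1.090400 / 1.054200 = 0.2088434 (ILS/MXN).

0.20884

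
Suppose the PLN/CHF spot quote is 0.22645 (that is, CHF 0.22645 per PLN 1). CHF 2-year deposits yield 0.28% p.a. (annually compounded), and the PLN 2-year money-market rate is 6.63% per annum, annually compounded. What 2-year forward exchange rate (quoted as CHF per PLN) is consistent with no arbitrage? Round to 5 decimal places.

T = 2 years.
CHF growth factor: (1 + 0.0028)^2 = 1.0056078.
Growth of 1 PLN over T: (1 + 0.0663)^2 = 1.1369957.
So F = 0.22645 × 1.0056078 / 1.1369957 = 0.2002821 (CHF/PLN).

0.20028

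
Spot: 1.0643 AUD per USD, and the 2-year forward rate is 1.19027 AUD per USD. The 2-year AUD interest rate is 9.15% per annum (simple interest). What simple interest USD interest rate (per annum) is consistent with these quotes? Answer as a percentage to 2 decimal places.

T = 2 years.
By CIP, F/S equals the AUD-to-USD growth ratio: 1.19027/1.0643 = 1.1183595.
The AUD side grows by 1 + 0.0915×2 = 1.183000.
So the USD growth factor = 1.0577994.
(1.0577994 − 1)/T = 0.028900, i.e. 2.89%.

2.89%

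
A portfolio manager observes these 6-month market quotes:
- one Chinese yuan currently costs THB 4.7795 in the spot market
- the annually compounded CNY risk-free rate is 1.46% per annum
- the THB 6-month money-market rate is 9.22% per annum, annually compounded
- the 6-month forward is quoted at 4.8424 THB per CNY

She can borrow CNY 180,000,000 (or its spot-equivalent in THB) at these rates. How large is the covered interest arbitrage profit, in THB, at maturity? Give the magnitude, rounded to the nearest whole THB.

T = 6/12 years.
Invest the CNY and cover forward: 180,000,000 × 1.00727354775 × 4.8424 = THB 877,971,856.97.
Convert at spot and invest in THB: 180,000,000 × 4.7795 × 1.0450837287 = THB 899,095,982.64.
The quoted forward undervalues CNY, so borrow CNY, convert to THB at spot, deposit the THB at 9.22%, and buy CNY forward at 4.8424 to cover the loan.
The gap between the two covered legs is THB 21,124,126.

THB 21,124,126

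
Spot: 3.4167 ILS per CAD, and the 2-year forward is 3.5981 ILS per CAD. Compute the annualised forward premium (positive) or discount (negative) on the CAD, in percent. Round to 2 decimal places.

T = 2 years.
CAD trades forward at +5.30922% vs spot over the period.
Per annum: 0.0530922 / 2 = 0.026546 = 2.65%.

+2.65%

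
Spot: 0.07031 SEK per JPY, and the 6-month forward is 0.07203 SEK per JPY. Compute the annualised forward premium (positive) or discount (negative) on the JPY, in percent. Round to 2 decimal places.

T = 6/12 years.
Period premium: (0.07203 − 0.07031)/0.07031 = 0.0244631.
Annualise by dividing by T: 0.0244631 / (6/12) = 0.048926 → 4.89%.

+4.89%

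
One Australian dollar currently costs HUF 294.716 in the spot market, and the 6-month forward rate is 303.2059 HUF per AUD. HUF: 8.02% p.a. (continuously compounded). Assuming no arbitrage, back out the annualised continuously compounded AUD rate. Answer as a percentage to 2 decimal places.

T = 6/12 years.
By CIP, F/S equals the HUF-to-AUD growth ratio: 303.2059/294.716 = 1.0288071.
HUF growth factor: e^(0.0802×6/12) = 1.0409149.
Hence g_AUD = 1.0117688.
r = ln(1.0117688)/(6/12) = 0.023400 → 2.34%.

2.34%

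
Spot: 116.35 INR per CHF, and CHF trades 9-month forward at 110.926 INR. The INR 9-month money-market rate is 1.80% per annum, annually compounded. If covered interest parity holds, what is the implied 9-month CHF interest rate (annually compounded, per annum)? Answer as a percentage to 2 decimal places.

T = 9/12 years.
F/S = 110.926/116.35 = 0.9533820 = (growth of INR) / (growth of CHF).
INR growth factor: (1 + 0.0180)^(9/12) = 1.0134699.
Hence g_CHF = 1.063026.
r = 1.063026^(12/9) − 1 = 0.084905 → 8.49%.

8.49%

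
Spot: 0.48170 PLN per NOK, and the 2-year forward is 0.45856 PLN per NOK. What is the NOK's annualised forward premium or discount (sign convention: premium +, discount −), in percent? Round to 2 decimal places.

T = 2 years.
(F − S)/S = (0.45856 − 0.4817)/0.4817 = -0.0480382.
Annualise by dividing by T: -0.0480382 / 2 = -0.024019 → -2.40%.

-2.40%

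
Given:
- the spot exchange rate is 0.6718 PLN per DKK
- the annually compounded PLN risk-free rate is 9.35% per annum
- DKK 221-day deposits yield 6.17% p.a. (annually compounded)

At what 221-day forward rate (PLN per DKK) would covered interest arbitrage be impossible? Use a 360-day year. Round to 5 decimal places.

0.68408

T = 221/360 years.
PLN accumulates by (1 + 0.0935)^(221/360) = 1.0564049.
DKK growth factor: (1 + 0.0617)^(221/360) = 1.0374382.
So F = 0.6718 × 1.0564049 / 1.0374382 = 0.6840820 (PLN/DKK).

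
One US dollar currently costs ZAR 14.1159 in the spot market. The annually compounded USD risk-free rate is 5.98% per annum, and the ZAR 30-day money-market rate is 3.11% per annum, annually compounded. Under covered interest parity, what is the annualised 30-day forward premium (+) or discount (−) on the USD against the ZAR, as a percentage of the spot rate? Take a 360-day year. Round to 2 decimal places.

T = 30/360 years.
No-arbitrage forward: 14.1159 × 1.0025554 / 1.0048517 = 14.0836422 ZAR/USD.
Annualised premium = (F − S)/S × (1/T) = (14.0836422 − 14.1159)/14.1159 ÷ (30/360) = -2.74%.

-2.74%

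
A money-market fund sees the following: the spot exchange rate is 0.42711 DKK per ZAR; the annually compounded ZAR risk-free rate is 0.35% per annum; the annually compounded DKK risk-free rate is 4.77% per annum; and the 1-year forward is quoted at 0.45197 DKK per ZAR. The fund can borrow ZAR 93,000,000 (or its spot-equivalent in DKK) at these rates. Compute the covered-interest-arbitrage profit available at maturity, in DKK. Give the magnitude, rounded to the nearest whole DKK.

T = 1 year.
Route A — deposit ZAR, sell forward: 93,000,000 × 1.003500 × 0.45197 = DKK 42,180,326.24.
Route B — convert at spot, deposit DKK: 93,000,000 × 0.42711 × 1.047700 = DKK 41,615,932.67.
The quoted forward overvalues ZAR, so borrow DKK, buy ZAR at spot, deposit the ZAR at 0.35%, and sell the proceeds forward at 0.45197.
The gap between the two covered legs is DKK 564,394.

DKK 564,394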